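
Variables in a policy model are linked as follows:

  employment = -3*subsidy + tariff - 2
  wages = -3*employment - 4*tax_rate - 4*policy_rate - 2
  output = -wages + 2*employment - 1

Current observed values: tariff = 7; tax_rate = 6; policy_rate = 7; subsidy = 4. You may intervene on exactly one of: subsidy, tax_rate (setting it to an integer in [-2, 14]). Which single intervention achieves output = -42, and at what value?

set subsidy = 8

Intervening on subsidy: with other inputs at their observed values, output = -15*subsidy + 78. Solving for -42 gives subsidy = 8, within [-2, 14].
Intervening on tax_rate: output = 4*tax_rate - 6. Reaching -42 requires tax_rate = -9, outside [-2, 14].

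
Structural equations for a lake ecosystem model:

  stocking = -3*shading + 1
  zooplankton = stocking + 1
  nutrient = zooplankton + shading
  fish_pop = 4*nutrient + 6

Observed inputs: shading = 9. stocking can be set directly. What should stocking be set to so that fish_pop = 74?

Intervening on stocking fixes its value directly, overriding its dependence on shading.
Substituting into the nutrient equation gives nutrient = stocking + 10.
This gives fish_pop = 4*stocking + 46.
Solve 4*stocking + 46 = 74: stocking = (74 - 46) / 4 = 7.

stocking = 7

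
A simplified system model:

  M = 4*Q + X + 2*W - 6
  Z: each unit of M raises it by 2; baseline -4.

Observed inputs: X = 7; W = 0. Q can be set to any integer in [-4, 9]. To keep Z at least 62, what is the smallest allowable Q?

Substituting into the M equation gives M = 4*Q + 1.
Z becomes 8*Q - 2.
Require 8*Q - 2 ≥ 62, so Q ≥ 8.
The smallest integer in [-4, 9] satisfying this is 8.

Q = 8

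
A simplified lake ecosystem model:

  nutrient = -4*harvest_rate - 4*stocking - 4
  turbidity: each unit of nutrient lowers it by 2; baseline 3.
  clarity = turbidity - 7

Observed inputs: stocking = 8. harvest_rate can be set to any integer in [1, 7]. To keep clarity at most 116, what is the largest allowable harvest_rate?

Substituting into the nutrient equation gives nutrient = -4*harvest_rate - 36.
So turbidity = 8*harvest_rate + 75.
This gives clarity = 8*harvest_rate + 68.
Require 8*harvest_rate + 68 ≤ 116, so harvest_rate ≤ 6.
The largest integer in [1, 7] satisfying this is 6.

harvest_rate = 6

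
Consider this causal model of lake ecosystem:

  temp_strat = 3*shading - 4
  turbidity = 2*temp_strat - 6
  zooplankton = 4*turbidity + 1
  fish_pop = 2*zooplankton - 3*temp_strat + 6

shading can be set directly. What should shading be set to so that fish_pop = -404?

Substituting into the turbidity equation gives turbidity = 6*shading - 14.
Substituting into the zooplankton equation gives zooplankton = 24*shading - 55.
fish_pop becomes 39*shading - 92.
Solve 39*shading - 92 = -404: shading = (-404 + 92) / 39 = -8.

shading = -8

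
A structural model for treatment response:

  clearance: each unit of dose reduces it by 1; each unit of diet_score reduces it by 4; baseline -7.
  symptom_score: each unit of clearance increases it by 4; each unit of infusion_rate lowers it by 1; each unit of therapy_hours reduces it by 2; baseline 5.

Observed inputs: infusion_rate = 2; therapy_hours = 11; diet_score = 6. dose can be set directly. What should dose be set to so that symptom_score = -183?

dose = 10

Substituting into the clearance equation gives clearance = -dose - 31.
symptom_score becomes -4*dose - 143.
Solve -4*dose - 143 = -183: dose = (-183 + 143) / -4 = 10.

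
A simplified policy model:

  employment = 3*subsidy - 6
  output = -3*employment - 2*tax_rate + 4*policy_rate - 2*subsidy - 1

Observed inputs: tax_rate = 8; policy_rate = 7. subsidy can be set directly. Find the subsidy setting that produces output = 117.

subsidy = -8

Substituting into the output equation gives output = -11*subsidy + 29.
Solve -11*subsidy + 29 = 117: subsidy = (117 - 29) / -11 = -8.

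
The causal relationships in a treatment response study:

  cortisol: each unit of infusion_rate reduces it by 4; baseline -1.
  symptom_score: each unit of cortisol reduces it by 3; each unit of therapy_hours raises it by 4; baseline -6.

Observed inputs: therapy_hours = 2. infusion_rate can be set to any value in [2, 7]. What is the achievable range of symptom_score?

Substituting into the symptom_score equation gives symptom_score = 12*infusion_rate + 5.
Linear in infusion_rate, so extremes are at the endpoints: infusion_rate = 2 gives symptom_score = 29; infusion_rate = 7 gives symptom_score = 89.

29 to 89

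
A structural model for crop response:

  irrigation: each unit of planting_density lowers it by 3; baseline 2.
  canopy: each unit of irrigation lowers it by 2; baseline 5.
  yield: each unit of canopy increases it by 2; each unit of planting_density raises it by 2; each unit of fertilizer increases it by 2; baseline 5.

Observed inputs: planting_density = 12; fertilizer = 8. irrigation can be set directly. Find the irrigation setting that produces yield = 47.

irrigation = 2

Intervening on irrigation fixes its value directly, overriding its dependence on planting_density.
Substituting into the yield equation gives yield = -4*irrigation + 55.
Solve -4*irrigation + 55 = 47: irrigation = (47 - 55) / -4 = 2.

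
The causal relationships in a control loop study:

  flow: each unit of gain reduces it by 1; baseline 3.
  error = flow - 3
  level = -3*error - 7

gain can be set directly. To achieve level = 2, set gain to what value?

gain = 3

Substituting into the error equation gives error = -gain.
level becomes 3*gain - 7.
Solve 3*gain - 7 = 2: gain = (2 + 7) / 3 = 3.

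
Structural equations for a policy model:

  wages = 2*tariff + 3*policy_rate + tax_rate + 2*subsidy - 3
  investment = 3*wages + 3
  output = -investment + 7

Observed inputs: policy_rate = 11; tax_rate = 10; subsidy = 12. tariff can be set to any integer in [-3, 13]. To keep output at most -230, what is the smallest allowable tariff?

Substituting into the wages equation gives wages = 2*tariff + 64.
So investment = 6*tariff + 195.
Substituting into the output equation gives output = -6*tariff - 188.
Require -6*tariff - 188 ≤ -230, so tariff ≥ 7.
The smallest integer in [-3, 13] satisfying this is 7.

tariff = 7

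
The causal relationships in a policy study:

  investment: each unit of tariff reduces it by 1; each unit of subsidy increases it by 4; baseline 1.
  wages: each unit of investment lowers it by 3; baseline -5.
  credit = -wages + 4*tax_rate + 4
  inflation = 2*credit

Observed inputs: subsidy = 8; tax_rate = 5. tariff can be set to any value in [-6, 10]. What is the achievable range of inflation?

Substituting into the investment equation gives investment = -tariff + 33.
wages becomes 3*tariff - 104.
Substituting into the credit equation gives credit = -3*tariff + 128.
Substituting into the inflation equation gives inflation = -6*tariff + 256.
Linear in tariff, so extremes are at the endpoints: tariff = -6 gives inflation = 292; tariff = 10 gives inflation = 196.

196 to 292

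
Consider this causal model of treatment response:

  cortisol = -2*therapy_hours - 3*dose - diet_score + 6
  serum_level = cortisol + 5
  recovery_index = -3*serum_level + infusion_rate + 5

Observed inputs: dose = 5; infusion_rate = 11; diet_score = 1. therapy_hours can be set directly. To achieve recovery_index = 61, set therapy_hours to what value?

therapy_hours = 5

Substituting into the cortisol equation gives cortisol = -2*therapy_hours - 10.
Substituting into the serum_level equation gives serum_level = -2*therapy_hours - 5.
Substituting into the recovery_index equation gives recovery_index = 6*therapy_hours + 31.
Solve 6*therapy_hours + 31 = 61: therapy_hours = (61 - 31) / 6 = 5.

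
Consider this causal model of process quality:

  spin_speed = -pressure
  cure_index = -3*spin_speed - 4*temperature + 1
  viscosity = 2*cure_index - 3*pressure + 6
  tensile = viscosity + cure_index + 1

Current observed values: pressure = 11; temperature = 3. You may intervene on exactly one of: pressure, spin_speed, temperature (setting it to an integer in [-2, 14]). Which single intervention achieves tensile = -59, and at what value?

Intervening on pressure: tensile = 6*pressure - 26. Reaching -59 requires pressure = -11/2, not an integer.
Intervening on spin_speed: with other inputs at their observed values, tensile = -9*spin_speed - 59. Solving for -59 gives spin_speed = 0, within [-2, 14].
Intervening on temperature: tensile = -12*temperature + 76. Reaching -59 requires temperature = 45/4, not an integer.

set spin_speed = 0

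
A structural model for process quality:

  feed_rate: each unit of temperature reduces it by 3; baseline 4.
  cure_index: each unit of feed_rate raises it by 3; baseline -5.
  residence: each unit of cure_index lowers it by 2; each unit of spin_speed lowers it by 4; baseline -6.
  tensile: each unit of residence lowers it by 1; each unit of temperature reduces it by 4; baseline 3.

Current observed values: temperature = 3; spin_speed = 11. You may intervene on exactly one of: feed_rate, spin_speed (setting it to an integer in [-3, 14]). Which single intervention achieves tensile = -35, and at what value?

set spin_speed = 2

Intervening on feed_rate: tensile = 6*feed_rate + 31. Reaching -35 requires feed_rate = -11, outside [-3, 14].
Intervening on spin_speed: with other inputs at their observed values, tensile = 4*spin_speed - 43. Solving for -35 gives spin_speed = 2, within [-3, 14].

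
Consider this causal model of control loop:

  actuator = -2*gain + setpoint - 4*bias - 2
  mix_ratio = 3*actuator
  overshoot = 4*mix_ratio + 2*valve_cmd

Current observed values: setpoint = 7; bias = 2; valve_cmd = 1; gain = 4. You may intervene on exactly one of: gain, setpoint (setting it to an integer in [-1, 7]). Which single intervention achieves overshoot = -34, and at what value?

Intervening on gain: with other inputs at their observed values, overshoot = -24*gain - 34. Solving for -34 gives gain = 0, within [-1, 7].
Intervening on setpoint: overshoot = 12*setpoint - 214. Reaching -34 requires setpoint = 15, outside [-1, 7].

set gain = 0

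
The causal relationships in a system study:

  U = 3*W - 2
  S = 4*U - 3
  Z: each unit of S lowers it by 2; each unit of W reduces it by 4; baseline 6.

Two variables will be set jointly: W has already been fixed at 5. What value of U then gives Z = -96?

With W held at 5:
Intervening on U fixes its value directly, overriding its dependence on W.
Substituting into the Z equation gives Z = -8*U - 8.
Solve -8*U - 8 = -96: U = (-96 + 8) / -8 = 11.

U = 11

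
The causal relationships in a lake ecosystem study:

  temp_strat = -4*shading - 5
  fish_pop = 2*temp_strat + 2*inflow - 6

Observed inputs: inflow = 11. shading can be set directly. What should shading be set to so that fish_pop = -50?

Substituting into the fish_pop equation gives fish_pop = -8*shading + 6.
Solve -8*shading + 6 = -50: shading = (-50 - 6) / -8 = 7.

shading = 7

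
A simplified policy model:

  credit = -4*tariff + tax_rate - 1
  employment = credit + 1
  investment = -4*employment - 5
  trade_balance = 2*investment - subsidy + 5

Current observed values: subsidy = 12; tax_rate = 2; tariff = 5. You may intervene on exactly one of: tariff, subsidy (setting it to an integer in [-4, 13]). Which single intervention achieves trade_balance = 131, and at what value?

set subsidy = 8

Intervening on tariff: trade_balance = 32*tariff - 33. Reaching 131 requires tariff = 41/8, not an integer.
Intervening on subsidy: with other inputs at their observed values, trade_balance = -subsidy + 139. Solving for 131 gives subsidy = 8, within [-4, 13].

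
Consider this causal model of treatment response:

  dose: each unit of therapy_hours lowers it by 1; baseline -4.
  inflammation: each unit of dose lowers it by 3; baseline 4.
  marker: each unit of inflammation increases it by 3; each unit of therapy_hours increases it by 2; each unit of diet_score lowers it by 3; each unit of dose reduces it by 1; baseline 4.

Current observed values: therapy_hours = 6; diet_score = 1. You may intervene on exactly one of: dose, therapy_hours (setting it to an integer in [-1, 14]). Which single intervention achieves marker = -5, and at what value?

set dose = 3

Intervening on dose: with other inputs at their observed values, marker = -10*dose + 25. Solving for -5 gives dose = 3, within [-1, 14].
Intervening on therapy_hours: marker = 12*therapy_hours + 53. Reaching -5 requires therapy_hours = -29/6, not an integer.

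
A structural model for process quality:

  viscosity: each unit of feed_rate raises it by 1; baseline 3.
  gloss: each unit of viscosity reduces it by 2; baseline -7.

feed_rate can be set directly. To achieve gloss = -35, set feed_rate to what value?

Substituting into the gloss equation gives gloss = -2*feed_rate - 13.
Solve -2*feed_rate - 13 = -35: feed_rate = (-35 + 13) / -2 = 11.

feed_rate = 11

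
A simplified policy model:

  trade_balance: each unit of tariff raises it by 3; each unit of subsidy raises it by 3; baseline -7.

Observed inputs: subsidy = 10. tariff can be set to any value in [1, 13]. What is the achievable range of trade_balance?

Substituting into the trade_balance equation gives trade_balance = 3*tariff + 23.
Linear in tariff, so extremes are at the endpoints: tariff = 1 gives trade_balance = 26; tariff = 13 gives trade_balance = 62.

26 to 62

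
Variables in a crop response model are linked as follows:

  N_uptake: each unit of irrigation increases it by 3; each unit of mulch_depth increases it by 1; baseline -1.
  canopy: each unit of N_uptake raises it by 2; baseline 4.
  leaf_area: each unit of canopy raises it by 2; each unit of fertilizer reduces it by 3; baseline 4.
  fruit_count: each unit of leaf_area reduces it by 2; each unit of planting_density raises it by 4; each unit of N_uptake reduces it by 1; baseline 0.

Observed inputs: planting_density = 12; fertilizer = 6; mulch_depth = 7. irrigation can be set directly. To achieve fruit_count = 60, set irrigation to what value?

irrigation = -2

Substituting into the N_uptake equation gives N_uptake = 3*irrigation + 6.
Substituting into the canopy equation gives canopy = 6*irrigation + 16.
Substituting into the leaf_area equation gives leaf_area = 12*irrigation + 18.
This gives fruit_count = -27*irrigation + 6.
Solve -27*irrigation + 6 = 60: irrigation = (60 - 6) / -27 = -2.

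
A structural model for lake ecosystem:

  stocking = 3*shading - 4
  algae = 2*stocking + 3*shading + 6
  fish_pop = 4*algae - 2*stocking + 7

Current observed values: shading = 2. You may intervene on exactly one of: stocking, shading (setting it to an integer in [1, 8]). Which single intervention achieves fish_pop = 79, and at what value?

Intervening on stocking: with other inputs at their observed values, fish_pop = 6*stocking + 55. Solving for 79 gives stocking = 4, within [1, 8].
Intervening on shading: fish_pop = 30*shading + 7. Reaching 79 requires shading = 12/5, not an integer.

set stocking = 4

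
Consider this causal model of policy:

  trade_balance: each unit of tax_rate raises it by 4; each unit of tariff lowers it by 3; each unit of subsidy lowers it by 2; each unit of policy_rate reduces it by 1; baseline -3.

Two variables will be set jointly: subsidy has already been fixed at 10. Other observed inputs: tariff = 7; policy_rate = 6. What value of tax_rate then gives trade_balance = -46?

With subsidy held at 10:
Substituting into the trade_balance equation gives trade_balance = 4*tax_rate - 50.
Solve 4*tax_rate - 50 = -46: tax_rate = (-46 + 50) / 4 = 1.

tax_rate = 1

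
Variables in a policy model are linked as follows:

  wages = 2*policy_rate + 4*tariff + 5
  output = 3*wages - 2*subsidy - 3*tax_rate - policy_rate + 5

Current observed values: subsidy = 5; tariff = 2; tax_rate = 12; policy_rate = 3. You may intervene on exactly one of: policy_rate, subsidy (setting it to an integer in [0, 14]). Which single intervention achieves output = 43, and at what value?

set policy_rate = 9

Intervening on policy_rate: with other inputs at their observed values, output = 5*policy_rate - 2. Solving for 43 gives policy_rate = 9, within [0, 14].
Intervening on subsidy: output = -2*subsidy + 23. Reaching 43 requires subsidy = -10, outside [0, 14].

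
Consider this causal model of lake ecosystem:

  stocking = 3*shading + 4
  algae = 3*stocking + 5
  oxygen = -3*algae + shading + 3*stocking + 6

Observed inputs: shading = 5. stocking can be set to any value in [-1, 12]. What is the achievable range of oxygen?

-76 to 2

Intervening on stocking fixes its value directly, overriding its dependence on shading.
Substituting into the oxygen equation gives oxygen = -6*stocking - 4.
Linear in stocking, so extremes are at the endpoints: stocking = -1 gives oxygen = 2; stocking = 12 gives oxygen = -76.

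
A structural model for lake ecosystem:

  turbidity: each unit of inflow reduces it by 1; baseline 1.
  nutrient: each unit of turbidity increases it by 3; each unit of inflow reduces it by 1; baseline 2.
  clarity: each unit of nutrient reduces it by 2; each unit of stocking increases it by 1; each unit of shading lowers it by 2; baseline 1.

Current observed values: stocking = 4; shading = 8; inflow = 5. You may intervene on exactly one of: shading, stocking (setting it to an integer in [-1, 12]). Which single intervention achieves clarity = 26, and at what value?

Intervening on shading: clarity = -2*shading + 35. Reaching 26 requires shading = 9/2, not an integer.
Intervening on stocking: with other inputs at their observed values, clarity = stocking + 15. Solving for 26 gives stocking = 11, within [-1, 12].

set stocking = 11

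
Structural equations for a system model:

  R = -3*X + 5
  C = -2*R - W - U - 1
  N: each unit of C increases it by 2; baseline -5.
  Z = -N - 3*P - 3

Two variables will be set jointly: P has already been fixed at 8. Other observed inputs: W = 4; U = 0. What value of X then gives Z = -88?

X = 8

With P held at 8:
Substituting into the C equation gives C = 6*X - 15.
Substituting into the N equation gives N = 12*X - 35.
So Z = -12*X + 8.
Solve -12*X + 8 = -88: X = (-88 - 8) / -12 = 8.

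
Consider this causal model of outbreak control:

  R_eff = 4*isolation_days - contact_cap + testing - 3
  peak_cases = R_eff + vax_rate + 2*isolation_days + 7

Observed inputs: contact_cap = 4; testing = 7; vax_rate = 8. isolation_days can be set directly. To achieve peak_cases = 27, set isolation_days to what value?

isolation_days = 2

Substituting into the R_eff equation gives R_eff = 4*isolation_days.
peak_cases becomes 6*isolation_days + 15.
Solve 6*isolation_days + 15 = 27: isolation_days = (27 - 15) / 6 = 2.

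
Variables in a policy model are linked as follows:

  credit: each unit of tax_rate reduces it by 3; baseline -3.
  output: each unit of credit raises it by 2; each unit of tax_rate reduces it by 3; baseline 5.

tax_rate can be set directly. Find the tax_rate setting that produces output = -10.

Substituting into the output equation gives output = -9*tax_rate - 1.
Solve -9*tax_rate - 1 = -10: tax_rate = (-10 + 1) / -9 = 1.

tax_rate = 1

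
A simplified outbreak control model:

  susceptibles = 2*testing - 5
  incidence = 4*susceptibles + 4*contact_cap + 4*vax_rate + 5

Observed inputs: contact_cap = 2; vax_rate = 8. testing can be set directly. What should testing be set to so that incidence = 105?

testing = 10

Substituting into the incidence equation gives incidence = 8*testing + 25.
Solve 8*testing + 25 = 105: testing = (105 - 25) / 8 = 10.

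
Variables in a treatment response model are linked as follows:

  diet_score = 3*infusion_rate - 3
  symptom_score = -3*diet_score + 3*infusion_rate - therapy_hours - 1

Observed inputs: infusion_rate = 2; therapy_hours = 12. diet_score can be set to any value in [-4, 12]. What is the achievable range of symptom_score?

-43 to 5

Intervening on diet_score fixes its value directly, overriding its dependence on infusion_rate.
Substituting into the symptom_score equation gives symptom_score = -3*diet_score - 7.
Linear in diet_score, so extremes are at the endpoints: diet_score = -4 gives symptom_score = 5; diet_score = 12 gives symptom_score = -43.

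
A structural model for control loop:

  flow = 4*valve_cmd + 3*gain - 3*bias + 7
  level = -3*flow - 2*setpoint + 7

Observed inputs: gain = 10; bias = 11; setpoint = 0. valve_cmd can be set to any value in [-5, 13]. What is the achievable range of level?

-161 to 55

Substituting into the flow equation gives flow = 4*valve_cmd + 4.
Substituting into the level equation gives level = -12*valve_cmd - 5.
Linear in valve_cmd, so extremes are at the endpoints: valve_cmd = -5 gives level = 55; valve_cmd = 13 gives level = -161.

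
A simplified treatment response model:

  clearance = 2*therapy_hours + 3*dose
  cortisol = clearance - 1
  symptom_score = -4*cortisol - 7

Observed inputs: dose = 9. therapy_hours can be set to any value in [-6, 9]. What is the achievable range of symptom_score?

-183 to -63

Substituting into the clearance equation gives clearance = 2*therapy_hours + 27.
Substituting into the cortisol equation gives cortisol = 2*therapy_hours + 26.
Substituting into the symptom_score equation gives symptom_score = -8*therapy_hours - 111.
Linear in therapy_hours, so extremes are at the endpoints: therapy_hours = -6 gives symptom_score = -63; therapy_hours = 9 gives symptom_score = -183.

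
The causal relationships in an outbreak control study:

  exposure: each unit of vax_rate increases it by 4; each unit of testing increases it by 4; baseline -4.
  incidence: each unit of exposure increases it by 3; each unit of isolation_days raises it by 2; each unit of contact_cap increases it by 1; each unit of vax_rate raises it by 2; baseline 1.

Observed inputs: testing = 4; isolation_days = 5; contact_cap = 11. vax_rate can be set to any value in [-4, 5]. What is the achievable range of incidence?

2 to 128

Substituting into the exposure equation gives exposure = 4*vax_rate + 12.
incidence becomes 14*vax_rate + 58.
Linear in vax_rate, so extremes are at the endpoints: vax_rate = -4 gives incidence = 2; vax_rate = 5 gives incidence = 128.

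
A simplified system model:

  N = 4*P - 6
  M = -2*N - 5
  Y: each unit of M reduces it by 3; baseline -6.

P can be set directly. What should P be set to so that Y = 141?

P = 7

Substituting into the M equation gives M = -8*P + 7.
Substituting into the Y equation gives Y = 24*P - 27.
Solve 24*P - 27 = 141: P = (141 + 27) / 24 = 7.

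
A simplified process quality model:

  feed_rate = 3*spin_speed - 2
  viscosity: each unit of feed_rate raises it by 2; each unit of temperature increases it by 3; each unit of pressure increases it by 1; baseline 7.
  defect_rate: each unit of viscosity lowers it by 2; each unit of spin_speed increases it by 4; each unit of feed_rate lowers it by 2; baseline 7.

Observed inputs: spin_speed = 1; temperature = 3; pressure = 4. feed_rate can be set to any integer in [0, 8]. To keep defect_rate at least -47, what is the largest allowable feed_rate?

Intervening on feed_rate fixes its value directly, overriding its dependence on spin_speed.
Substituting into the viscosity equation gives viscosity = 2*feed_rate + 20.
Substituting into the defect_rate equation gives defect_rate = -6*feed_rate - 29.
Require -6*feed_rate - 29 ≥ -47, so feed_rate ≤ 3.
The largest integer in [0, 8] satisfying this is 3.

feed_rate = 3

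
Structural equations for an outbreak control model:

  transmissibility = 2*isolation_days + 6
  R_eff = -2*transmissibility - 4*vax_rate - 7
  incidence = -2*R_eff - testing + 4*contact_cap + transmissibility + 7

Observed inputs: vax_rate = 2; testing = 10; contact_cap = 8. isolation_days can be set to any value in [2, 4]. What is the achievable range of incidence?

109 to 129

Substituting into the R_eff equation gives R_eff = -4*isolation_days - 27.
Substituting into the incidence equation gives incidence = 10*isolation_days + 89.
Linear in isolation_days, so extremes are at the endpoints: isolation_days = 2 gives incidence = 109; isolation_days = 4 gives incidence = 129.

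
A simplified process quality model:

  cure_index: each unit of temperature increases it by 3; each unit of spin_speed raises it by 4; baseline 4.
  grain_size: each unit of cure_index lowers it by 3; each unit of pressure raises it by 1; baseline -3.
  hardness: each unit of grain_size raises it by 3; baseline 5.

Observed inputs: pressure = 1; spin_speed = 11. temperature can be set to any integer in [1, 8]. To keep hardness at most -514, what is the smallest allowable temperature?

temperature = 3

Substituting into the cure_index equation gives cure_index = 3*temperature + 48.
Substituting into the grain_size equation gives grain_size = -9*temperature - 146.
This gives hardness = -27*temperature - 433.
Require -27*temperature - 433 ≤ -514, so temperature ≥ 3.
The smallest integer in [1, 8] satisfying this is 3.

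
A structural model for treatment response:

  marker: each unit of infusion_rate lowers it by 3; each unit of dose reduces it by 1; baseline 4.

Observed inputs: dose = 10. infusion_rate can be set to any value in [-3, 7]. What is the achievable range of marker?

-27 to 3

Substituting into the marker equation gives marker = -3*infusion_rate - 6.
Linear in infusion_rate, so extremes are at the endpoints: infusion_rate = -3 gives marker = 3; infusion_rate = 7 gives marker = -27.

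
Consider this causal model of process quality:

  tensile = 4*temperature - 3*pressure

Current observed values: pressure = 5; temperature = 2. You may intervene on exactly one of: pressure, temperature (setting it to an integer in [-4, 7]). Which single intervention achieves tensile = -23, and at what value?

set temperature = -2

Intervening on pressure: tensile = -3*pressure + 8. Reaching -23 requires pressure = 31/3, not an integer.
Intervening on temperature: with other inputs at their observed values, tensile = 4*temperature - 15. Solving for -23 gives temperature = -2, within [-4, 7].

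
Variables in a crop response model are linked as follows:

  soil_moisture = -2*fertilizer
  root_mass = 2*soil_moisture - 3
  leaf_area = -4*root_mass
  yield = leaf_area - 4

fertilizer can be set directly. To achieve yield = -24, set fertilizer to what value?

fertilizer = -2

Substituting into the root_mass equation gives root_mass = -4*fertilizer - 3.
Substituting into the leaf_area equation gives leaf_area = 16*fertilizer + 12.
yield becomes 16*fertilizer + 8.
Solve 16*fertilizer + 8 = -24: fertilizer = (-24 - 8) / 16 = -2.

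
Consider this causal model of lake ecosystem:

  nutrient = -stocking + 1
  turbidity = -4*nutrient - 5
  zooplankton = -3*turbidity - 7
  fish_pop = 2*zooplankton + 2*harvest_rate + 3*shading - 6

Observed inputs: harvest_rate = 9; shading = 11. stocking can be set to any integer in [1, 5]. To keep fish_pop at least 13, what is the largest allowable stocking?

stocking = 3

Substituting into the turbidity equation gives turbidity = 4*stocking - 9.
Substituting into the zooplankton equation gives zooplankton = -12*stocking + 20.
Substituting into the fish_pop equation gives fish_pop = -24*stocking + 85.
Require -24*stocking + 85 ≥ 13, so stocking ≤ 3.
The largest integer in [1, 5] satisfying this is 3.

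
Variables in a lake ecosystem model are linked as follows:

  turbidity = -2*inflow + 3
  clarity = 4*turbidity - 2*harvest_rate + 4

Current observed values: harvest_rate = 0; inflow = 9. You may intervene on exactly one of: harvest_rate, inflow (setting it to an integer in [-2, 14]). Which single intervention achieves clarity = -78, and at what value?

set harvest_rate = 11

Intervening on harvest_rate: with other inputs at their observed values, clarity = -2*harvest_rate - 56. Solving for -78 gives harvest_rate = 11, within [-2, 14].
Intervening on inflow: clarity = -8*inflow + 16. Reaching -78 requires inflow = 47/4, not an integer.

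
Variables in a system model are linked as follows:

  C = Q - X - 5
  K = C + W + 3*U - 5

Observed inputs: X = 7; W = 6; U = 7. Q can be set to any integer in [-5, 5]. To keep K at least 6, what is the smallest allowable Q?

Substituting into the C equation gives C = Q - 12.
This gives K = Q + 10.
Require Q + 10 ≥ 6, so Q ≥ -4.
The smallest integer in [-5, 5] satisfying this is -4.

Q = -4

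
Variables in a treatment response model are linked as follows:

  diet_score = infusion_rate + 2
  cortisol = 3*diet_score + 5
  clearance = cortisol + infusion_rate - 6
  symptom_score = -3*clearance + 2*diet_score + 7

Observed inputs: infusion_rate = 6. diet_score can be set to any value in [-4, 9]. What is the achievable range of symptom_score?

-71 to 20

Intervening on diet_score fixes its value directly, overriding its dependence on infusion_rate.
Substituting into the clearance equation gives clearance = 3*diet_score + 5.
Substituting into the symptom_score equation gives symptom_score = -7*diet_score - 8.
Linear in diet_score, so extremes are at the endpoints: diet_score = -4 gives symptom_score = 20; diet_score = 9 gives symptom_score = -71.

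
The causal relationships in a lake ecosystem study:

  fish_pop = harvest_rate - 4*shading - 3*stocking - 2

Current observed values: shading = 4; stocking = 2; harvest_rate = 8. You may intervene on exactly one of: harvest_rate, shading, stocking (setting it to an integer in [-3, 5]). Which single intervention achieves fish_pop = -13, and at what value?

set stocking = 1

Intervening on harvest_rate: fish_pop = harvest_rate - 24. Reaching -13 requires harvest_rate = 11, outside [-3, 5].
Intervening on shading: fish_pop = -4*shading. Reaching -13 requires shading = 13/4, not an integer.
Intervening on stocking: with other inputs at their observed values, fish_pop = -3*stocking - 10. Solving for -13 gives stocking = 1, within [-3, 5].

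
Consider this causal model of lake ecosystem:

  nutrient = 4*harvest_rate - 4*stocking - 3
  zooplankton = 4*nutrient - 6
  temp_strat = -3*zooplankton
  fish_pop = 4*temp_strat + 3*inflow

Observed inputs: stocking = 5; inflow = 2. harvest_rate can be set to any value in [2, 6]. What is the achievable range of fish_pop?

30 to 798

Substituting into the nutrient equation gives nutrient = 4*harvest_rate - 23.
Substituting into the zooplankton equation gives zooplankton = 16*harvest_rate - 98.
temp_strat becomes -48*harvest_rate + 294.
Substituting into the fish_pop equation gives fish_pop = -192*harvest_rate + 1182.
Linear in harvest_rate, so extremes are at the endpoints: harvest_rate = 2 gives fish_pop = 798; harvest_rate = 6 gives fish_pop = 30.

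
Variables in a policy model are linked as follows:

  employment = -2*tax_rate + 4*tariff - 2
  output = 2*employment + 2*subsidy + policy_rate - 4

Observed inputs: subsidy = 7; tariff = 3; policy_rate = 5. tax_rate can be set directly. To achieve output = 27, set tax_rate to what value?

tax_rate = 2

Substituting into the employment equation gives employment = -2*tax_rate + 10.
This gives output = -4*tax_rate + 35.
Solve -4*tax_rate + 35 = 27: tax_rate = (27 - 35) / -4 = 2.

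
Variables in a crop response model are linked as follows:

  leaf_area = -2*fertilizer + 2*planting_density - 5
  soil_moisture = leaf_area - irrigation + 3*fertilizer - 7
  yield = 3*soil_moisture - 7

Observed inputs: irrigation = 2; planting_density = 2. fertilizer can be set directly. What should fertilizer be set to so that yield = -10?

fertilizer = 9

Substituting into the leaf_area equation gives leaf_area = -2*fertilizer - 1.
Substituting into the soil_moisture equation gives soil_moisture = fertilizer - 10.
yield becomes 3*fertilizer - 37.
Solve 3*fertilizer - 37 = -10: fertilizer = (-10 + 37) / 3 = 9.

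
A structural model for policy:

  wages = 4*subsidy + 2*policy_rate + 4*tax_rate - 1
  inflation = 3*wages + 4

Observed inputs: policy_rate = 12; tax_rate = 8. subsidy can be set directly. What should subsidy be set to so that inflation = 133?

Substituting into the wages equation gives wages = 4*subsidy + 55.
Substituting into the inflation equation gives inflation = 12*subsidy + 169.
Solve 12*subsidy + 169 = 133: subsidy = (133 - 169) / 12 = -3.

subsidy = -3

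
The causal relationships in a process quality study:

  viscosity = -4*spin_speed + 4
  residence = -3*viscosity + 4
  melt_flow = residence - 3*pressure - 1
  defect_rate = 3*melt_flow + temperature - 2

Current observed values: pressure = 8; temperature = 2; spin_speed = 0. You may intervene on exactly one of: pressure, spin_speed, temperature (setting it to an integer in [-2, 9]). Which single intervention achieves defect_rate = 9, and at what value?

set spin_speed = 3

Intervening on pressure: defect_rate = -9*pressure - 27. Reaching 9 requires pressure = -4, outside [-2, 9].
Intervening on spin_speed: with other inputs at their observed values, defect_rate = 36*spin_speed - 99. Solving for 9 gives spin_speed = 3, within [-2, 9].
Intervening on temperature: defect_rate = temperature - 101. Reaching 9 requires temperature = 110, outside [-2, 9].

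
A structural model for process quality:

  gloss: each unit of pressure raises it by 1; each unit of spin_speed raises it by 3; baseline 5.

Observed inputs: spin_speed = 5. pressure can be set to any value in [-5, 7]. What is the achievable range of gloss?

15 to 27

Substituting into the gloss equation gives gloss = pressure + 20.
Linear in pressure, so extremes are at the endpoints: pressure = -5 gives gloss = 15; pressure = 7 gives gloss = 27.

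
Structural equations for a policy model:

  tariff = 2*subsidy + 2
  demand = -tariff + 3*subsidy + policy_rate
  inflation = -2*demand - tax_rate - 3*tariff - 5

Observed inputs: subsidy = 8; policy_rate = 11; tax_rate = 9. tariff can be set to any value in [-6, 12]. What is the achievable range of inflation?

-96 to -78

Intervening on tariff fixes its value directly, overriding its dependence on subsidy.
Substituting into the demand equation gives demand = -tariff + 35.
Substituting into the inflation equation gives inflation = -tariff - 84.
Linear in tariff, so extremes are at the endpoints: tariff = -6 gives inflation = -78; tariff = 12 gives inflation = -96.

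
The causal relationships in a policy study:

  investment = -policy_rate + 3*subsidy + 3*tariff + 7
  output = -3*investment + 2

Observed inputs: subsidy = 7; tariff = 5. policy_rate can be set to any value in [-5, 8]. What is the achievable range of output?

-142 to -103

Substituting into the investment equation gives investment = -policy_rate + 43.
output becomes 3*policy_rate - 127.
Linear in policy_rate, so extremes are at the endpoints: policy_rate = -5 gives output = -142; policy_rate = 8 gives output = -103.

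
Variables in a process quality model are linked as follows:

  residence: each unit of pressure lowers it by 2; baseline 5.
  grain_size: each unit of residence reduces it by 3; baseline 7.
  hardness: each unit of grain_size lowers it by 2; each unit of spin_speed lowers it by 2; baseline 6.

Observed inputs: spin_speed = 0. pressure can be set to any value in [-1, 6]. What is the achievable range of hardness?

-50 to 34

Substituting into the grain_size equation gives grain_size = 6*pressure - 8.
So hardness = -12*pressure + 22.
Linear in pressure, so extremes are at the endpoints: pressure = -1 gives hardness = 34; pressure = 6 gives hardness = -50.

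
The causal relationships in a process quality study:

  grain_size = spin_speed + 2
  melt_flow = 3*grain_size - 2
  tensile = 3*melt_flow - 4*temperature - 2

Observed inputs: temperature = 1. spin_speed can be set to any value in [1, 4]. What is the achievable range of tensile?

15 to 42

Substituting into the melt_flow equation gives melt_flow = 3*spin_speed + 4.
This gives tensile = 9*spin_speed + 6.
Linear in spin_speed, so extremes are at the endpoints: spin_speed = 1 gives tensile = 15; spin_speed = 4 gives tensile = 42.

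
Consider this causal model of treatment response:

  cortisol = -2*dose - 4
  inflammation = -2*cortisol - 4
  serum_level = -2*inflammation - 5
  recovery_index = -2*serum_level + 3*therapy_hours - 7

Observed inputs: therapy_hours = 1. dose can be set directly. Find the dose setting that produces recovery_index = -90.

dose = -7

Substituting into the inflammation equation gives inflammation = 4*dose + 4.
This gives serum_level = -8*dose - 13.
Substituting into the recovery_index equation gives recovery_index = 16*dose + 22.
Solve 16*dose + 22 = -90: dose = (-90 - 22) / 16 = -7.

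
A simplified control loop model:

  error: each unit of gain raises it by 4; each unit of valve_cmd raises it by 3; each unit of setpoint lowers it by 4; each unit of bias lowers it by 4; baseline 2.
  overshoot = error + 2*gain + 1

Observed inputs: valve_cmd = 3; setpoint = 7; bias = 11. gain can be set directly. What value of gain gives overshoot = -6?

Substituting into the error equation gives error = 4*gain - 61.
This gives overshoot = 6*gain - 60.
Solve 6*gain - 60 = -6: gain = (-6 + 60) / 6 = 9.

gain = 9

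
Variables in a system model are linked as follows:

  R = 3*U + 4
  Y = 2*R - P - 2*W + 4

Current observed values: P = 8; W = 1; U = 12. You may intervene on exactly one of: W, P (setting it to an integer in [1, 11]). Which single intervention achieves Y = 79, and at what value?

set P = 3

Intervening on W: Y = -2*W + 76. Reaching 79 requires W = -3/2, not an integer.
Intervening on P: with other inputs at their observed values, Y = -P + 82. Solving for 79 gives P = 3, within [1, 11].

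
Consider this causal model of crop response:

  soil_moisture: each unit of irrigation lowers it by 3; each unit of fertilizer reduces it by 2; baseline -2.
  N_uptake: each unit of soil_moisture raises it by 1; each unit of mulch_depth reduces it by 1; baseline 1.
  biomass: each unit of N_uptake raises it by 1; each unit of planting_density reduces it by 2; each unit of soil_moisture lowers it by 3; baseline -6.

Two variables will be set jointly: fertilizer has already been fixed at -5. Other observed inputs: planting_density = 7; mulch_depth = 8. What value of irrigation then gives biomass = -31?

With fertilizer held at -5:
Substituting into the soil_moisture equation gives soil_moisture = -3*irrigation + 8.
This gives N_uptake = -3*irrigation + 1.
Substituting into the biomass equation gives biomass = 6*irrigation - 43.
Solve 6*irrigation - 43 = -31: irrigation = (-31 + 43) / 6 = 2.

irrigation = 2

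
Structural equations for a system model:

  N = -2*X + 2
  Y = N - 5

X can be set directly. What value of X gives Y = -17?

X = 7

Substituting into the Y equation gives Y = -2*X - 3.
Solve -2*X - 3 = -17: X = (-17 + 3) / -2 = 7.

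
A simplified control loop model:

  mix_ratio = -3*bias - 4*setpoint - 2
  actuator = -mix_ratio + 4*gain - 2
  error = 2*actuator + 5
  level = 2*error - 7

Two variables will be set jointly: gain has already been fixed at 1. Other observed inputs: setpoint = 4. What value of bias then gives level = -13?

bias = -8

With gain held at 1:
Substituting into the mix_ratio equation gives mix_ratio = -3*bias - 18.
Substituting into the actuator equation gives actuator = 3*bias + 20.
So error = 6*bias + 45.
Substituting into the level equation gives level = 12*bias + 83.
Solve 12*bias + 83 = -13: bias = (-13 - 83) / 12 = -8.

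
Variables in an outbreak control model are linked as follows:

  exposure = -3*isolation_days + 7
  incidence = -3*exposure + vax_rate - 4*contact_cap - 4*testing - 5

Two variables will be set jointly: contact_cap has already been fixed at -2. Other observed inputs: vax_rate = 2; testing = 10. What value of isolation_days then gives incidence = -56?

With contact_cap held at -2:
Substituting into the incidence equation gives incidence = 9*isolation_days - 56.
Solve 9*isolation_days - 56 = -56: isolation_days = (-56 + 56) / 9 = 0.

isolation_days = 0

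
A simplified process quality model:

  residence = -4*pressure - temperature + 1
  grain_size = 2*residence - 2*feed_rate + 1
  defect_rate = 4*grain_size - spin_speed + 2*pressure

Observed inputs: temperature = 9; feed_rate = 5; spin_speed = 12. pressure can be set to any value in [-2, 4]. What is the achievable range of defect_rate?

-232 to -52

Substituting into the residence equation gives residence = -4*pressure - 8.
grain_size becomes -8*pressure - 25.
Substituting into the defect_rate equation gives defect_rate = -30*pressure - 112.
Linear in pressure, so extremes are at the endpoints: pressure = -2 gives defect_rate = -52; pressure = 4 gives defect_rate = -232.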